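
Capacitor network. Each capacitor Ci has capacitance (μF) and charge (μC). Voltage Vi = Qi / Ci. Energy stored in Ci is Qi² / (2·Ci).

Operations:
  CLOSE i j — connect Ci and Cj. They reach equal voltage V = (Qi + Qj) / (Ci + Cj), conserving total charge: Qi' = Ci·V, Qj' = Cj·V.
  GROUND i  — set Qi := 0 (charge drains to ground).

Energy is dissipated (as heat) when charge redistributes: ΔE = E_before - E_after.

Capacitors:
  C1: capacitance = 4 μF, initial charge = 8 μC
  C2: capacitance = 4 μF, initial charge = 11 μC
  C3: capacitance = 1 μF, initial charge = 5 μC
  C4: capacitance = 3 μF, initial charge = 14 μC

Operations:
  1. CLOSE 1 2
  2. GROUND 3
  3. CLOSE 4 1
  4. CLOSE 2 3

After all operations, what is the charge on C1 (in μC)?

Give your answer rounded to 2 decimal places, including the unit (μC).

Initial: C1(4μF, Q=8μC, V=2.00V), C2(4μF, Q=11μC, V=2.75V), C3(1μF, Q=5μC, V=5.00V), C4(3μF, Q=14μC, V=4.67V)
Op 1: CLOSE 1-2: Q_total=19.00, C_total=8.00, V=2.38; Q1=9.50, Q2=9.50; dissipated=0.562
Op 2: GROUND 3: Q3=0; energy lost=12.500
Op 3: CLOSE 4-1: Q_total=23.50, C_total=7.00, V=3.36; Q4=10.07, Q1=13.43; dissipated=4.501
Op 4: CLOSE 2-3: Q_total=9.50, C_total=5.00, V=1.90; Q2=7.60, Q3=1.90; dissipated=2.256
Final charges: Q1=13.43, Q2=7.60, Q3=1.90, Q4=10.07

Answer: 13.43 μC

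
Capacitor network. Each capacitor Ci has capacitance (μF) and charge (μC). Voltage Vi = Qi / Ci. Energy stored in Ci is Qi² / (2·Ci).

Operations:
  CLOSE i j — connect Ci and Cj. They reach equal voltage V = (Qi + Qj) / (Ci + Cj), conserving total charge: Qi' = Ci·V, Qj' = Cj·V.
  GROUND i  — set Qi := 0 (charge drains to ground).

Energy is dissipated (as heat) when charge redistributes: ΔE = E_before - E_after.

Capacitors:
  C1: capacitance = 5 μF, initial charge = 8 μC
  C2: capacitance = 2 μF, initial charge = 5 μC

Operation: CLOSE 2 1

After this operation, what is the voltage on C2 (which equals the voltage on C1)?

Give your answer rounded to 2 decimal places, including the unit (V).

Answer: 1.86 V

Derivation:
Initial: C1(5μF, Q=8μC, V=1.60V), C2(2μF, Q=5μC, V=2.50V)
Op 1: CLOSE 2-1: Q_total=13.00, C_total=7.00, V=1.86; Q2=3.71, Q1=9.29; dissipated=0.579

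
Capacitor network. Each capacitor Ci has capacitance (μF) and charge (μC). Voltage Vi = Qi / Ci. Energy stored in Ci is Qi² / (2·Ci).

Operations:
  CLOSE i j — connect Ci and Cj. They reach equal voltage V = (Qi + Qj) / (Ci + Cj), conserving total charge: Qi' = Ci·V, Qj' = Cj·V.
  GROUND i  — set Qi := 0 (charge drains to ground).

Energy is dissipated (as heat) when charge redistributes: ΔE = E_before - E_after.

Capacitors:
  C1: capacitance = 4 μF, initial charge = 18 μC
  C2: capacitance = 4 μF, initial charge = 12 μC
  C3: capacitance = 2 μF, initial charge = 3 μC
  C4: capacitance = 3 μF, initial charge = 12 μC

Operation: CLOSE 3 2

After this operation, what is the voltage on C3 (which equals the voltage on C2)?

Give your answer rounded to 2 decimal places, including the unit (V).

Initial: C1(4μF, Q=18μC, V=4.50V), C2(4μF, Q=12μC, V=3.00V), C3(2μF, Q=3μC, V=1.50V), C4(3μF, Q=12μC, V=4.00V)
Op 1: CLOSE 3-2: Q_total=15.00, C_total=6.00, V=2.50; Q3=5.00, Q2=10.00; dissipated=1.500

Answer: 2.50 V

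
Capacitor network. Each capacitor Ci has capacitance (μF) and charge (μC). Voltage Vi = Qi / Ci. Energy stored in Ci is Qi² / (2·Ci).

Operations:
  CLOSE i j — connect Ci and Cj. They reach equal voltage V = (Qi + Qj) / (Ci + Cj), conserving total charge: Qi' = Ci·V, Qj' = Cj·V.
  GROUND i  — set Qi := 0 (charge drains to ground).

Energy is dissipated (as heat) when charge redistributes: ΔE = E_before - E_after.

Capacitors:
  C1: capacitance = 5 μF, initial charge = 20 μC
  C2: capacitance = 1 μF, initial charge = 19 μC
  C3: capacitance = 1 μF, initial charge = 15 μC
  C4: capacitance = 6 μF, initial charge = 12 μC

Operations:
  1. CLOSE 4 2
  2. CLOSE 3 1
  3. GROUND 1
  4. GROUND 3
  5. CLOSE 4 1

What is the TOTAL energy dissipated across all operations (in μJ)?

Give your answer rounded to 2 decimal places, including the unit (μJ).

Initial: C1(5μF, Q=20μC, V=4.00V), C2(1μF, Q=19μC, V=19.00V), C3(1μF, Q=15μC, V=15.00V), C4(6μF, Q=12μC, V=2.00V)
Op 1: CLOSE 4-2: Q_total=31.00, C_total=7.00, V=4.43; Q4=26.57, Q2=4.43; dissipated=123.857
Op 2: CLOSE 3-1: Q_total=35.00, C_total=6.00, V=5.83; Q3=5.83, Q1=29.17; dissipated=50.417
Op 3: GROUND 1: Q1=0; energy lost=85.069
Op 4: GROUND 3: Q3=0; energy lost=17.014
Op 5: CLOSE 4-1: Q_total=26.57, C_total=11.00, V=2.42; Q4=14.49, Q1=12.08; dissipated=26.744
Total dissipated: 303.101 μJ

Answer: 303.10 μJ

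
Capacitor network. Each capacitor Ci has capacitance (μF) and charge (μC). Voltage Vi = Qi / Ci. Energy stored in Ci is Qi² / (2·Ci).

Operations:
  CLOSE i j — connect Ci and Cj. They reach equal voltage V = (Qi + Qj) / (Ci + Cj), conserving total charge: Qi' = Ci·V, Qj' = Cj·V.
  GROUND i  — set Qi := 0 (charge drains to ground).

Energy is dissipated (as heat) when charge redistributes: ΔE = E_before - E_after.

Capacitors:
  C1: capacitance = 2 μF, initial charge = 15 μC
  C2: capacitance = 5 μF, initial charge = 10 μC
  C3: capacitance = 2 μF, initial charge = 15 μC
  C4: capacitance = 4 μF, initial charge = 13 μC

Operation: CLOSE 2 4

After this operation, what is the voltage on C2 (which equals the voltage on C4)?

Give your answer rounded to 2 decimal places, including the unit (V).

Initial: C1(2μF, Q=15μC, V=7.50V), C2(5μF, Q=10μC, V=2.00V), C3(2μF, Q=15μC, V=7.50V), C4(4μF, Q=13μC, V=3.25V)
Op 1: CLOSE 2-4: Q_total=23.00, C_total=9.00, V=2.56; Q2=12.78, Q4=10.22; dissipated=1.736

Answer: 2.56 V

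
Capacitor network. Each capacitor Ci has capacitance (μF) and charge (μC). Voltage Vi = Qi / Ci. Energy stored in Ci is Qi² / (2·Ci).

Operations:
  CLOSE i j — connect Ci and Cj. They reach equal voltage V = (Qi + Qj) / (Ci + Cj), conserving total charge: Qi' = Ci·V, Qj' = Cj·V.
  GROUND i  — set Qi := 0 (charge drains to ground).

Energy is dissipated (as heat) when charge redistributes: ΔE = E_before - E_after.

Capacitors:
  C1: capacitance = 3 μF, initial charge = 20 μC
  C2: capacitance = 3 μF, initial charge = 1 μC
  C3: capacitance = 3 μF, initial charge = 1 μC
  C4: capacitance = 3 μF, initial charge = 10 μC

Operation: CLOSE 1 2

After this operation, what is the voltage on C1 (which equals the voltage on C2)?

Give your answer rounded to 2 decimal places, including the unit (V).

Initial: C1(3μF, Q=20μC, V=6.67V), C2(3μF, Q=1μC, V=0.33V), C3(3μF, Q=1μC, V=0.33V), C4(3μF, Q=10μC, V=3.33V)
Op 1: CLOSE 1-2: Q_total=21.00, C_total=6.00, V=3.50; Q1=10.50, Q2=10.50; dissipated=30.083

Answer: 3.50 V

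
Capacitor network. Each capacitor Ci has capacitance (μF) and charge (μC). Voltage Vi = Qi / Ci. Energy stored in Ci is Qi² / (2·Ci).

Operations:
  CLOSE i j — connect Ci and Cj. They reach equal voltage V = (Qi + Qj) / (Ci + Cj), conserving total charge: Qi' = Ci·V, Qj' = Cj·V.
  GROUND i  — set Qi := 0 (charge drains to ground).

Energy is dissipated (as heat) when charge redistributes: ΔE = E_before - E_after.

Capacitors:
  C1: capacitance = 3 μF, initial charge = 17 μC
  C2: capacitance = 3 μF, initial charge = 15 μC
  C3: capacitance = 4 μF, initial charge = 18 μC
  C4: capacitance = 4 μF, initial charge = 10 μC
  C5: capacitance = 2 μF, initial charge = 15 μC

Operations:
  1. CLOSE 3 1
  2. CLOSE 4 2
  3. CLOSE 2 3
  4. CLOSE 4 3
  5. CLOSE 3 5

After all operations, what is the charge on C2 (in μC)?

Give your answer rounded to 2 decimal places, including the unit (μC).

Answer: 13.16 μC

Derivation:
Initial: C1(3μF, Q=17μC, V=5.67V), C2(3μF, Q=15μC, V=5.00V), C3(4μF, Q=18μC, V=4.50V), C4(4μF, Q=10μC, V=2.50V), C5(2μF, Q=15μC, V=7.50V)
Op 1: CLOSE 3-1: Q_total=35.00, C_total=7.00, V=5.00; Q3=20.00, Q1=15.00; dissipated=1.167
Op 2: CLOSE 4-2: Q_total=25.00, C_total=7.00, V=3.57; Q4=14.29, Q2=10.71; dissipated=5.357
Op 3: CLOSE 2-3: Q_total=30.71, C_total=7.00, V=4.39; Q2=13.16, Q3=17.55; dissipated=1.749
Op 4: CLOSE 4-3: Q_total=31.84, C_total=8.00, V=3.98; Q4=15.92, Q3=15.92; dissipated=0.666
Op 5: CLOSE 3-5: Q_total=30.92, C_total=6.00, V=5.15; Q3=20.61, Q5=10.31; dissipated=8.262
Final charges: Q1=15.00, Q2=13.16, Q3=20.61, Q4=15.92, Q5=10.31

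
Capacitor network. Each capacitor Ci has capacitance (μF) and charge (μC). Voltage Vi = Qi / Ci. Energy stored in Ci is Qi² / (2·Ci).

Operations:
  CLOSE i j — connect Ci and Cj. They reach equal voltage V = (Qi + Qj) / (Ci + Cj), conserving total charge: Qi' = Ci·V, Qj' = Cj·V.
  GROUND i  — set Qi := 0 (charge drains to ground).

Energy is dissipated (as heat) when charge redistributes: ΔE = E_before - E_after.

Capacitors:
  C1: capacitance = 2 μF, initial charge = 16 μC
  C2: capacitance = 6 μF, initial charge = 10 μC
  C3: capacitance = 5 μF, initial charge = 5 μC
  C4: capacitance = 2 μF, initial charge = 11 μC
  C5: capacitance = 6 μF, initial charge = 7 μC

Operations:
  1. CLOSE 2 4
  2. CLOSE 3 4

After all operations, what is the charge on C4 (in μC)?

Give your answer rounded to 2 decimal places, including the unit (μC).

Initial: C1(2μF, Q=16μC, V=8.00V), C2(6μF, Q=10μC, V=1.67V), C3(5μF, Q=5μC, V=1.00V), C4(2μF, Q=11μC, V=5.50V), C5(6μF, Q=7μC, V=1.17V)
Op 1: CLOSE 2-4: Q_total=21.00, C_total=8.00, V=2.62; Q2=15.75, Q4=5.25; dissipated=11.021
Op 2: CLOSE 3-4: Q_total=10.25, C_total=7.00, V=1.46; Q3=7.32, Q4=2.93; dissipated=1.886
Final charges: Q1=16.00, Q2=15.75, Q3=7.32, Q4=2.93, Q5=7.00

Answer: 2.93 μC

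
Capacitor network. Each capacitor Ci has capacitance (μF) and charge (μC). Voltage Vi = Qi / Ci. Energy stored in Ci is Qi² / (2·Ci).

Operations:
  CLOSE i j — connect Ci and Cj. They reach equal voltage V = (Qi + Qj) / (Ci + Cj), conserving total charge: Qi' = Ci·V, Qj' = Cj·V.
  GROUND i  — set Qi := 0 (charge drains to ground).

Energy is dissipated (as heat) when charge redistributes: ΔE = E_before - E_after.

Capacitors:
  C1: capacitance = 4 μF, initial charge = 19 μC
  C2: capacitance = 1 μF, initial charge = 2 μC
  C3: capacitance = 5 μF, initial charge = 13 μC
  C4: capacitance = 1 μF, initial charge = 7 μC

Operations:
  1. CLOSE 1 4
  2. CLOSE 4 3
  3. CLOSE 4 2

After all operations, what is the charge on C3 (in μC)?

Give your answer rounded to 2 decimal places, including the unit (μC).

Initial: C1(4μF, Q=19μC, V=4.75V), C2(1μF, Q=2μC, V=2.00V), C3(5μF, Q=13μC, V=2.60V), C4(1μF, Q=7μC, V=7.00V)
Op 1: CLOSE 1-4: Q_total=26.00, C_total=5.00, V=5.20; Q1=20.80, Q4=5.20; dissipated=2.025
Op 2: CLOSE 4-3: Q_total=18.20, C_total=6.00, V=3.03; Q4=3.03, Q3=15.17; dissipated=2.817
Op 3: CLOSE 4-2: Q_total=5.03, C_total=2.00, V=2.52; Q4=2.52, Q2=2.52; dissipated=0.267
Final charges: Q1=20.80, Q2=2.52, Q3=15.17, Q4=2.52

Answer: 15.17 μC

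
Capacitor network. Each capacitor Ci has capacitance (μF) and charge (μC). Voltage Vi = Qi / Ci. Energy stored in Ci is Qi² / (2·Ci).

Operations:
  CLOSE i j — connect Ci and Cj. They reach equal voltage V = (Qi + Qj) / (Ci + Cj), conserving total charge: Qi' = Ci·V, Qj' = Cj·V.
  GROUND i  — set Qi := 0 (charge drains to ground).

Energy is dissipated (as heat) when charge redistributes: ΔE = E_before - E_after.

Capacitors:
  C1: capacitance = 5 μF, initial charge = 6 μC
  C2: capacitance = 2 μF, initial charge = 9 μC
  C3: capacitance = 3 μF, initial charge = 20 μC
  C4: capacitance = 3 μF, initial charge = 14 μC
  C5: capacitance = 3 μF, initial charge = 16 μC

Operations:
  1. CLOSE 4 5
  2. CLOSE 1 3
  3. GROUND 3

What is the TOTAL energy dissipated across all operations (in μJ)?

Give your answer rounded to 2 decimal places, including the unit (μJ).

Answer: 44.19 μJ

Derivation:
Initial: C1(5μF, Q=6μC, V=1.20V), C2(2μF, Q=9μC, V=4.50V), C3(3μF, Q=20μC, V=6.67V), C4(3μF, Q=14μC, V=4.67V), C5(3μF, Q=16μC, V=5.33V)
Op 1: CLOSE 4-5: Q_total=30.00, C_total=6.00, V=5.00; Q4=15.00, Q5=15.00; dissipated=0.333
Op 2: CLOSE 1-3: Q_total=26.00, C_total=8.00, V=3.25; Q1=16.25, Q3=9.75; dissipated=28.017
Op 3: GROUND 3: Q3=0; energy lost=15.844
Total dissipated: 44.194 μJ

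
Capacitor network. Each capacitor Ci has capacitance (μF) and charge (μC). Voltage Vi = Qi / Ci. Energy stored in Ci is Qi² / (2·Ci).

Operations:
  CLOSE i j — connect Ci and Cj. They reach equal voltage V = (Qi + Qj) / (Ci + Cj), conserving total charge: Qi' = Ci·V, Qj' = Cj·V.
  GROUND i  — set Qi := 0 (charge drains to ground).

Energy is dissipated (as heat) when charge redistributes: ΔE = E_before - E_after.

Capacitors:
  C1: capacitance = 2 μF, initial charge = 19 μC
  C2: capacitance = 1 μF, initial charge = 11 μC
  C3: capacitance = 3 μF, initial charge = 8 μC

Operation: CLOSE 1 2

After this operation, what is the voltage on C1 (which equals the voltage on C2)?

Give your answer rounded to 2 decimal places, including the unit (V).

Answer: 10.00 V

Derivation:
Initial: C1(2μF, Q=19μC, V=9.50V), C2(1μF, Q=11μC, V=11.00V), C3(3μF, Q=8μC, V=2.67V)
Op 1: CLOSE 1-2: Q_total=30.00, C_total=3.00, V=10.00; Q1=20.00, Q2=10.00; dissipated=0.750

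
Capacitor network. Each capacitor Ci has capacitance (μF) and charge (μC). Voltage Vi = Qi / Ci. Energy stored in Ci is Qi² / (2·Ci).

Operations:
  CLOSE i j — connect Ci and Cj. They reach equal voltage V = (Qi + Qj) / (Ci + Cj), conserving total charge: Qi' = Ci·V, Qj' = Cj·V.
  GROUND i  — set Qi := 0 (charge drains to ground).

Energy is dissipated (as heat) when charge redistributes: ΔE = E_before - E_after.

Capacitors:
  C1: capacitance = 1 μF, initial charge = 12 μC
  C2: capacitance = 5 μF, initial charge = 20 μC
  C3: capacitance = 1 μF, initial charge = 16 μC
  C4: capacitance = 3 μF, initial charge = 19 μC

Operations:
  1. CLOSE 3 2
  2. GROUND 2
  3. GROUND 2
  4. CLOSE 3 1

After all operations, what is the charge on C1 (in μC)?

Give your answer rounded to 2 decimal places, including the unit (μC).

Answer: 9.00 μC

Derivation:
Initial: C1(1μF, Q=12μC, V=12.00V), C2(5μF, Q=20μC, V=4.00V), C3(1μF, Q=16μC, V=16.00V), C4(3μF, Q=19μC, V=6.33V)
Op 1: CLOSE 3-2: Q_total=36.00, C_total=6.00, V=6.00; Q3=6.00, Q2=30.00; dissipated=60.000
Op 2: GROUND 2: Q2=0; energy lost=90.000
Op 3: GROUND 2: Q2=0; energy lost=0.000
Op 4: CLOSE 3-1: Q_total=18.00, C_total=2.00, V=9.00; Q3=9.00, Q1=9.00; dissipated=9.000
Final charges: Q1=9.00, Q2=0.00, Q3=9.00, Q4=19.00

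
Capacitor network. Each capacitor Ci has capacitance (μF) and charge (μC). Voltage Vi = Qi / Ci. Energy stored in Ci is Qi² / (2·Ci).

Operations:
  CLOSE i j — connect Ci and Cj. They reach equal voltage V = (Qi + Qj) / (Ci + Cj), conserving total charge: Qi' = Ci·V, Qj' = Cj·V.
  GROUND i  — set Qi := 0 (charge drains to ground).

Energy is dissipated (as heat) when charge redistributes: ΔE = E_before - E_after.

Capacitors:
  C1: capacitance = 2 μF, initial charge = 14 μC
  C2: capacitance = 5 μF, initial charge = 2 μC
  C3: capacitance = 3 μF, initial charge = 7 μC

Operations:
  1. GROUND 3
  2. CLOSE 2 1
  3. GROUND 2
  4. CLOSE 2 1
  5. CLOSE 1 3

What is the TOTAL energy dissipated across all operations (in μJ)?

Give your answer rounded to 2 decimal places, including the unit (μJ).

Initial: C1(2μF, Q=14μC, V=7.00V), C2(5μF, Q=2μC, V=0.40V), C3(3μF, Q=7μC, V=2.33V)
Op 1: GROUND 3: Q3=0; energy lost=8.167
Op 2: CLOSE 2-1: Q_total=16.00, C_total=7.00, V=2.29; Q2=11.43, Q1=4.57; dissipated=31.114
Op 3: GROUND 2: Q2=0; energy lost=13.061
Op 4: CLOSE 2-1: Q_total=4.57, C_total=7.00, V=0.65; Q2=3.27, Q1=1.31; dissipated=3.732
Op 5: CLOSE 1-3: Q_total=1.31, C_total=5.00, V=0.26; Q1=0.52, Q3=0.78; dissipated=0.256
Total dissipated: 56.330 μJ

Answer: 56.33 μJ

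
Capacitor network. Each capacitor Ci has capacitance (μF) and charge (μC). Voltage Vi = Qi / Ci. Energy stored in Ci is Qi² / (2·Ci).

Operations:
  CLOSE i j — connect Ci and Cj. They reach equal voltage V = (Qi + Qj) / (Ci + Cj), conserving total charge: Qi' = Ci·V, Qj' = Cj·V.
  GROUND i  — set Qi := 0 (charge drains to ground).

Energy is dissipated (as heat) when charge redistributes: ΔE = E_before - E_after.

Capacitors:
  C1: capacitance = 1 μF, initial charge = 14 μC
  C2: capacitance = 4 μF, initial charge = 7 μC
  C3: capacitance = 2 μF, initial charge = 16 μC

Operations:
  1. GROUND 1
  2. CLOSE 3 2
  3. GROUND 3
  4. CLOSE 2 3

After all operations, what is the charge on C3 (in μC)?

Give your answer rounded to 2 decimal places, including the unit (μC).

Answer: 5.11 μC

Derivation:
Initial: C1(1μF, Q=14μC, V=14.00V), C2(4μF, Q=7μC, V=1.75V), C3(2μF, Q=16μC, V=8.00V)
Op 1: GROUND 1: Q1=0; energy lost=98.000
Op 2: CLOSE 3-2: Q_total=23.00, C_total=6.00, V=3.83; Q3=7.67, Q2=15.33; dissipated=26.042
Op 3: GROUND 3: Q3=0; energy lost=14.694
Op 4: CLOSE 2-3: Q_total=15.33, C_total=6.00, V=2.56; Q2=10.22, Q3=5.11; dissipated=9.796
Final charges: Q1=0.00, Q2=10.22, Q3=5.11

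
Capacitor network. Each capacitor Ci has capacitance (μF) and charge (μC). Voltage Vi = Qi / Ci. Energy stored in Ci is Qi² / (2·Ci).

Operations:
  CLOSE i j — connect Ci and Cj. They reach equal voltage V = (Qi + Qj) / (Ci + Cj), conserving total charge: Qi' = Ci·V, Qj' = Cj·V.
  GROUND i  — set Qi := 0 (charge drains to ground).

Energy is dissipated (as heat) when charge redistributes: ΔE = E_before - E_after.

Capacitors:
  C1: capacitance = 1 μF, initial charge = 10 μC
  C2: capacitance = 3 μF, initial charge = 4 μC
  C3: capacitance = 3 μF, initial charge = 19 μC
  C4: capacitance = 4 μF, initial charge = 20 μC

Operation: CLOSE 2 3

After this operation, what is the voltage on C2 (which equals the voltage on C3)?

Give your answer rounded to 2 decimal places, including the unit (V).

Initial: C1(1μF, Q=10μC, V=10.00V), C2(3μF, Q=4μC, V=1.33V), C3(3μF, Q=19μC, V=6.33V), C4(4μF, Q=20μC, V=5.00V)
Op 1: CLOSE 2-3: Q_total=23.00, C_total=6.00, V=3.83; Q2=11.50, Q3=11.50; dissipated=18.750

Answer: 3.83 V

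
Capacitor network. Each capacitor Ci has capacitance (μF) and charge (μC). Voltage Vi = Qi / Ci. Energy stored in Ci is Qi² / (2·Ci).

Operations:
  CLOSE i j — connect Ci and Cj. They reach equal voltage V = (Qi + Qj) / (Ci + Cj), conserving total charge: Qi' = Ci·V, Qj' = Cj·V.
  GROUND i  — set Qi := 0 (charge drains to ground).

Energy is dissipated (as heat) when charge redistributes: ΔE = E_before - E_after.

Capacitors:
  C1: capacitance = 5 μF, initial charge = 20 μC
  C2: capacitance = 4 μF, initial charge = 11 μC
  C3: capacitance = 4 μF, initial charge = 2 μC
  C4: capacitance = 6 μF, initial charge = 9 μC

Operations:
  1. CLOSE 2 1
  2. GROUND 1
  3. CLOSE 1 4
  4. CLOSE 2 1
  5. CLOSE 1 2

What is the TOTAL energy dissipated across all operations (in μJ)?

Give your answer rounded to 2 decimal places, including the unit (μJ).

Answer: 42.13 μJ

Derivation:
Initial: C1(5μF, Q=20μC, V=4.00V), C2(4μF, Q=11μC, V=2.75V), C3(4μF, Q=2μC, V=0.50V), C4(6μF, Q=9μC, V=1.50V)
Op 1: CLOSE 2-1: Q_total=31.00, C_total=9.00, V=3.44; Q2=13.78, Q1=17.22; dissipated=1.736
Op 2: GROUND 1: Q1=0; energy lost=29.660
Op 3: CLOSE 1-4: Q_total=9.00, C_total=11.00, V=0.82; Q1=4.09, Q4=4.91; dissipated=3.068
Op 4: CLOSE 2-1: Q_total=17.87, C_total=9.00, V=1.99; Q2=7.94, Q1=9.93; dissipated=7.664
Op 5: CLOSE 1-2: Q_total=17.87, C_total=9.00, V=1.99; Q1=9.93, Q2=7.94; dissipated=0.000
Total dissipated: 42.128 μJ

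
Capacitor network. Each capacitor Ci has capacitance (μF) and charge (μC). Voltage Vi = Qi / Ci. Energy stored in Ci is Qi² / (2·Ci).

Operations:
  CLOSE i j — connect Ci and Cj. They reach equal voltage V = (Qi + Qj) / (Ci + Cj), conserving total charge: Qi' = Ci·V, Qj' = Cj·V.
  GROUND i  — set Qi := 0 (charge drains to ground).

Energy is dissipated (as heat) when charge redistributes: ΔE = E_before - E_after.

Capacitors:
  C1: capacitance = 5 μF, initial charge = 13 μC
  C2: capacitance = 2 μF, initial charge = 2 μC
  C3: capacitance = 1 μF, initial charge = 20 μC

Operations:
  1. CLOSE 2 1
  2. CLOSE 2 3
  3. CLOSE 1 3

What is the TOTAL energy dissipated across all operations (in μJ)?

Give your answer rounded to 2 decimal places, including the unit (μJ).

Answer: 122.88 μJ

Derivation:
Initial: C1(5μF, Q=13μC, V=2.60V), C2(2μF, Q=2μC, V=1.00V), C3(1μF, Q=20μC, V=20.00V)
Op 1: CLOSE 2-1: Q_total=15.00, C_total=7.00, V=2.14; Q2=4.29, Q1=10.71; dissipated=1.829
Op 2: CLOSE 2-3: Q_total=24.29, C_total=3.00, V=8.10; Q2=16.19, Q3=8.10; dissipated=106.293
Op 3: CLOSE 1-3: Q_total=18.81, C_total=6.00, V=3.13; Q1=15.67, Q3=3.13; dissipated=14.763
Total dissipated: 122.884 μJ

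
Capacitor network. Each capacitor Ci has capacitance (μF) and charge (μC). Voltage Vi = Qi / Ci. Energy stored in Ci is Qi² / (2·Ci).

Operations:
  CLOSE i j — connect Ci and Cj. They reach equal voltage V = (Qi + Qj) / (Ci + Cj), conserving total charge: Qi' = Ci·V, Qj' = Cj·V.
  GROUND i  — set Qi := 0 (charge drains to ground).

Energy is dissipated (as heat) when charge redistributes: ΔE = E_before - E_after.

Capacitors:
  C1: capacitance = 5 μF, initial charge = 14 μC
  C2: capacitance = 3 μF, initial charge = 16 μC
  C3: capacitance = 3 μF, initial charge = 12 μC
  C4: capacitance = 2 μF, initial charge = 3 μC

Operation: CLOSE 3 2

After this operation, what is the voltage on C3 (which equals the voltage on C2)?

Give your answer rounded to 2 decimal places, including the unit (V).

Answer: 4.67 V

Derivation:
Initial: C1(5μF, Q=14μC, V=2.80V), C2(3μF, Q=16μC, V=5.33V), C3(3μF, Q=12μC, V=4.00V), C4(2μF, Q=3μC, V=1.50V)
Op 1: CLOSE 3-2: Q_total=28.00, C_total=6.00, V=4.67; Q3=14.00, Q2=14.00; dissipated=1.333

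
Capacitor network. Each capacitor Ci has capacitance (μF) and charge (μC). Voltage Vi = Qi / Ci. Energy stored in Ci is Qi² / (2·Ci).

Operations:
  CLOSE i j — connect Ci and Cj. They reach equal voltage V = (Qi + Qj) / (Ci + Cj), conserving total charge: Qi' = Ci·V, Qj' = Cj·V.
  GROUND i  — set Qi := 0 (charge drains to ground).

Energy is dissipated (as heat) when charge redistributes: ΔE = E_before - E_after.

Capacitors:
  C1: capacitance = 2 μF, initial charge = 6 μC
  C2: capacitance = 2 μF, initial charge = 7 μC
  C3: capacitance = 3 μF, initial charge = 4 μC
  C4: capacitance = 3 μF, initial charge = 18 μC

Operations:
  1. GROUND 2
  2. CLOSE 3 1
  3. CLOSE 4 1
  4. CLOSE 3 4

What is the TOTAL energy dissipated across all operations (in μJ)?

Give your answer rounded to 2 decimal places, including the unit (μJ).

Answer: 27.84 μJ

Derivation:
Initial: C1(2μF, Q=6μC, V=3.00V), C2(2μF, Q=7μC, V=3.50V), C3(3μF, Q=4μC, V=1.33V), C4(3μF, Q=18μC, V=6.00V)
Op 1: GROUND 2: Q2=0; energy lost=12.250
Op 2: CLOSE 3-1: Q_total=10.00, C_total=5.00, V=2.00; Q3=6.00, Q1=4.00; dissipated=1.667
Op 3: CLOSE 4-1: Q_total=22.00, C_total=5.00, V=4.40; Q4=13.20, Q1=8.80; dissipated=9.600
Op 4: CLOSE 3-4: Q_total=19.20, C_total=6.00, V=3.20; Q3=9.60, Q4=9.60; dissipated=4.320
Total dissipated: 27.837 μJ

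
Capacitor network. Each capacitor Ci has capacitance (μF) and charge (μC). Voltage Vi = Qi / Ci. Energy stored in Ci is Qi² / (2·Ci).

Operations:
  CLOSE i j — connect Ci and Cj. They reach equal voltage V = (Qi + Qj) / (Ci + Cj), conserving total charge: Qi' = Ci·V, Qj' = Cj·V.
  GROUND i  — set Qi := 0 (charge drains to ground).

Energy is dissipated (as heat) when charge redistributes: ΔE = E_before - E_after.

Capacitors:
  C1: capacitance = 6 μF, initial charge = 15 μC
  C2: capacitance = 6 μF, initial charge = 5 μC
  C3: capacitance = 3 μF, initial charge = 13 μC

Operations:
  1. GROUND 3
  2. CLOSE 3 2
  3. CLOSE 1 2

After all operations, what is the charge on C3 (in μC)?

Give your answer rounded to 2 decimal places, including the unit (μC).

Answer: 1.67 μC

Derivation:
Initial: C1(6μF, Q=15μC, V=2.50V), C2(6μF, Q=5μC, V=0.83V), C3(3μF, Q=13μC, V=4.33V)
Op 1: GROUND 3: Q3=0; energy lost=28.167
Op 2: CLOSE 3-2: Q_total=5.00, C_total=9.00, V=0.56; Q3=1.67, Q2=3.33; dissipated=0.694
Op 3: CLOSE 1-2: Q_total=18.33, C_total=12.00, V=1.53; Q1=9.17, Q2=9.17; dissipated=5.671
Final charges: Q1=9.17, Q2=9.17, Q3=1.67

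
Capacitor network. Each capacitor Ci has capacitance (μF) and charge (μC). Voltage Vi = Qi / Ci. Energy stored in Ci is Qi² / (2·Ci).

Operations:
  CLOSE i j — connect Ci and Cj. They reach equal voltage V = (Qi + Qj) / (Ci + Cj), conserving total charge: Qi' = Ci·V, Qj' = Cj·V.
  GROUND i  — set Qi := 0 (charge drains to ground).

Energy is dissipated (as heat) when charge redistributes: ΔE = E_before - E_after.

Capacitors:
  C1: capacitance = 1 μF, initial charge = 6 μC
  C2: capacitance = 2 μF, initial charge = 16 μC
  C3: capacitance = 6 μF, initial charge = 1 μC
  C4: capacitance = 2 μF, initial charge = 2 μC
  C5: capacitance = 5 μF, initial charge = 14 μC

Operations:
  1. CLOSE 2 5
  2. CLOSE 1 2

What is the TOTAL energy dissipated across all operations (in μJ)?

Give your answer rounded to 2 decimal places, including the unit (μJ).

Answer: 20.29 μJ

Derivation:
Initial: C1(1μF, Q=6μC, V=6.00V), C2(2μF, Q=16μC, V=8.00V), C3(6μF, Q=1μC, V=0.17V), C4(2μF, Q=2μC, V=1.00V), C5(5μF, Q=14μC, V=2.80V)
Op 1: CLOSE 2-5: Q_total=30.00, C_total=7.00, V=4.29; Q2=8.57, Q5=21.43; dissipated=19.314
Op 2: CLOSE 1-2: Q_total=14.57, C_total=3.00, V=4.86; Q1=4.86, Q2=9.71; dissipated=0.980
Total dissipated: 20.294 μJ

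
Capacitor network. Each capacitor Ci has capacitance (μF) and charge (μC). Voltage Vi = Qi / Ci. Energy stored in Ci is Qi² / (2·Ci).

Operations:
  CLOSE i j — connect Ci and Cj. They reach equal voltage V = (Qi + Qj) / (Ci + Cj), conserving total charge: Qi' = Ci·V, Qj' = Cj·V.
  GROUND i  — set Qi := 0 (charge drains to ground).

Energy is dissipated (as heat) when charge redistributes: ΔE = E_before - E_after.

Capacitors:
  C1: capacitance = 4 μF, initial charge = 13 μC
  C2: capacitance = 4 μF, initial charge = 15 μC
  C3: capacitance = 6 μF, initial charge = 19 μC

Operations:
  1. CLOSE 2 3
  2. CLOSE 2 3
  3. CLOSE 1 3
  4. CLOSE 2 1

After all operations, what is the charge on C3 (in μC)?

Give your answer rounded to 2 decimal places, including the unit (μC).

Initial: C1(4μF, Q=13μC, V=3.25V), C2(4μF, Q=15μC, V=3.75V), C3(6μF, Q=19μC, V=3.17V)
Op 1: CLOSE 2-3: Q_total=34.00, C_total=10.00, V=3.40; Q2=13.60, Q3=20.40; dissipated=0.408
Op 2: CLOSE 2-3: Q_total=34.00, C_total=10.00, V=3.40; Q2=13.60, Q3=20.40; dissipated=0.000
Op 3: CLOSE 1-3: Q_total=33.40, C_total=10.00, V=3.34; Q1=13.36, Q3=20.04; dissipated=0.027
Op 4: CLOSE 2-1: Q_total=26.96, C_total=8.00, V=3.37; Q2=13.48, Q1=13.48; dissipated=0.004
Final charges: Q1=13.48, Q2=13.48, Q3=20.04

Answer: 20.04 μC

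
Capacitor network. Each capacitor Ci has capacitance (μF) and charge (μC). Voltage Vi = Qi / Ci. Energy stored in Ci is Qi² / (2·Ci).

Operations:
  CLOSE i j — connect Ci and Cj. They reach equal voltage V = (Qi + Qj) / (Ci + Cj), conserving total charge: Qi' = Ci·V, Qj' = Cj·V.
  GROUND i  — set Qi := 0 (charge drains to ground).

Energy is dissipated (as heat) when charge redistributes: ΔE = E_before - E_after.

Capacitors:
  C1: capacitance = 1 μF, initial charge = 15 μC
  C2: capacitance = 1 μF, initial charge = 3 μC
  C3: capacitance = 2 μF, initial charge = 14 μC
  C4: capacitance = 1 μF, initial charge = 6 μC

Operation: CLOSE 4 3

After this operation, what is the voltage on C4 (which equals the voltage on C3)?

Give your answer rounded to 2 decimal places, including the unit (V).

Initial: C1(1μF, Q=15μC, V=15.00V), C2(1μF, Q=3μC, V=3.00V), C3(2μF, Q=14μC, V=7.00V), C4(1μF, Q=6μC, V=6.00V)
Op 1: CLOSE 4-3: Q_total=20.00, C_total=3.00, V=6.67; Q4=6.67, Q3=13.33; dissipated=0.333

Answer: 6.67 V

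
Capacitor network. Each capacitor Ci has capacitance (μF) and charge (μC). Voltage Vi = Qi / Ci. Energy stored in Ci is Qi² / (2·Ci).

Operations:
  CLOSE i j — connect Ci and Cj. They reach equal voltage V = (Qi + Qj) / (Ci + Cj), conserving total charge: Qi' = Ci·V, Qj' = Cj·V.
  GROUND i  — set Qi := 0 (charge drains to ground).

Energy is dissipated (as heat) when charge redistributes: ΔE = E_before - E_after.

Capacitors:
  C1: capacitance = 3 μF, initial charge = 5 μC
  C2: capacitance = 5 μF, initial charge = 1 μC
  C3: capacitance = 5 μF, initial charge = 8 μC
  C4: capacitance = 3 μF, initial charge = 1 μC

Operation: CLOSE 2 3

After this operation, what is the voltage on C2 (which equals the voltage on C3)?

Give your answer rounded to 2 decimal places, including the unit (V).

Initial: C1(3μF, Q=5μC, V=1.67V), C2(5μF, Q=1μC, V=0.20V), C3(5μF, Q=8μC, V=1.60V), C4(3μF, Q=1μC, V=0.33V)
Op 1: CLOSE 2-3: Q_total=9.00, C_total=10.00, V=0.90; Q2=4.50, Q3=4.50; dissipated=2.450

Answer: 0.90 V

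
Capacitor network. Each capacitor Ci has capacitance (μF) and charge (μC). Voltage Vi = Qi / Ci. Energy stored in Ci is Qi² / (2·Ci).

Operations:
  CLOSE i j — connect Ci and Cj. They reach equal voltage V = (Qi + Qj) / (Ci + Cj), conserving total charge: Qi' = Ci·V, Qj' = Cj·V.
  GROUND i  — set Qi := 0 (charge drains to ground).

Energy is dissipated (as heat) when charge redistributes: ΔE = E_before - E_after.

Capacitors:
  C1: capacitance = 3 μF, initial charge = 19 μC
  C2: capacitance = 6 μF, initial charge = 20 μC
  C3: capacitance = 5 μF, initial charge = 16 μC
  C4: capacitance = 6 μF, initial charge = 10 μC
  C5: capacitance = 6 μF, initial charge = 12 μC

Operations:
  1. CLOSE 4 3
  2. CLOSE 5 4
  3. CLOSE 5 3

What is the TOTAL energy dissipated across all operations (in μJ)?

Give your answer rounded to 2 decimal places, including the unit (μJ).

Answer: 3.45 μJ

Derivation:
Initial: C1(3μF, Q=19μC, V=6.33V), C2(6μF, Q=20μC, V=3.33V), C3(5μF, Q=16μC, V=3.20V), C4(6μF, Q=10μC, V=1.67V), C5(6μF, Q=12μC, V=2.00V)
Op 1: CLOSE 4-3: Q_total=26.00, C_total=11.00, V=2.36; Q4=14.18, Q3=11.82; dissipated=3.206
Op 2: CLOSE 5-4: Q_total=26.18, C_total=12.00, V=2.18; Q5=13.09, Q4=13.09; dissipated=0.198
Op 3: CLOSE 5-3: Q_total=24.91, C_total=11.00, V=2.26; Q5=13.59, Q3=11.32; dissipated=0.045
Total dissipated: 3.449 μJ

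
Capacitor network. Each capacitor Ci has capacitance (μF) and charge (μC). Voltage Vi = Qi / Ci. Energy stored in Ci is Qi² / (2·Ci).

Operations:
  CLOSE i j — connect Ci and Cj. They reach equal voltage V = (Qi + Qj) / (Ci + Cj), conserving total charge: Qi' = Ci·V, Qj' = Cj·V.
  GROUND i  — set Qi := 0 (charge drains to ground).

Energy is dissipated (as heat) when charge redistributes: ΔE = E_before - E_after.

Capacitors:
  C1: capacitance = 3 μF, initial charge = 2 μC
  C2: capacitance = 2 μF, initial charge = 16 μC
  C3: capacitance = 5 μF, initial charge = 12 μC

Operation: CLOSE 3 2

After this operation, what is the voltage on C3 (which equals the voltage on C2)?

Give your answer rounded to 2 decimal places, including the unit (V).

Initial: C1(3μF, Q=2μC, V=0.67V), C2(2μF, Q=16μC, V=8.00V), C3(5μF, Q=12μC, V=2.40V)
Op 1: CLOSE 3-2: Q_total=28.00, C_total=7.00, V=4.00; Q3=20.00, Q2=8.00; dissipated=22.400

Answer: 4.00 V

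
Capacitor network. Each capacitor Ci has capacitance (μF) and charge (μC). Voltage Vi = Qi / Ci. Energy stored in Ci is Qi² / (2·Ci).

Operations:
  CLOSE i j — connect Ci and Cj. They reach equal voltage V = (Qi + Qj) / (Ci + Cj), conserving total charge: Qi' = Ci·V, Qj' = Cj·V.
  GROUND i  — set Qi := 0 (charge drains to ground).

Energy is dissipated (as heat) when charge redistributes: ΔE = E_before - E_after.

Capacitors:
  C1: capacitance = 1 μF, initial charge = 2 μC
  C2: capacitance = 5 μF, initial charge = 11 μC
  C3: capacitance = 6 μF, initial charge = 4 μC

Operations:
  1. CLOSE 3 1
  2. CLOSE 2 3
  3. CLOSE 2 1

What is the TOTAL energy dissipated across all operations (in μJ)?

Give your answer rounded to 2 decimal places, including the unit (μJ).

Answer: 3.38 μJ

Derivation:
Initial: C1(1μF, Q=2μC, V=2.00V), C2(5μF, Q=11μC, V=2.20V), C3(6μF, Q=4μC, V=0.67V)
Op 1: CLOSE 3-1: Q_total=6.00, C_total=7.00, V=0.86; Q3=5.14, Q1=0.86; dissipated=0.762
Op 2: CLOSE 2-3: Q_total=16.14, C_total=11.00, V=1.47; Q2=7.34, Q3=8.81; dissipated=2.459
Op 3: CLOSE 2-1: Q_total=8.19, C_total=6.00, V=1.37; Q2=6.83, Q1=1.37; dissipated=0.155
Total dissipated: 3.376 μJ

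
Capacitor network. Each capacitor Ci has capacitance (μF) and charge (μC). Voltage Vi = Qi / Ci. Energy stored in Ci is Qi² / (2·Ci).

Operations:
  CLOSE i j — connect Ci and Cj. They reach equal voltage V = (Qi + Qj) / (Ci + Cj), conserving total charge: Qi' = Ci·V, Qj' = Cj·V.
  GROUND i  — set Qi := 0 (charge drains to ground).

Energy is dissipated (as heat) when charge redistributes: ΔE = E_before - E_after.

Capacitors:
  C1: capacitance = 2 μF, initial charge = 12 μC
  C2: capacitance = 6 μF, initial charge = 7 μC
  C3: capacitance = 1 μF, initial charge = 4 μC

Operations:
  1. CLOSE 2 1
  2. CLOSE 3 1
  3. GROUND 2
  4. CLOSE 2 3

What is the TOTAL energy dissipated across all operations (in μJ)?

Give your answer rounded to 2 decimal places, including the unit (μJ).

Answer: 38.97 μJ

Derivation:
Initial: C1(2μF, Q=12μC, V=6.00V), C2(6μF, Q=7μC, V=1.17V), C3(1μF, Q=4μC, V=4.00V)
Op 1: CLOSE 2-1: Q_total=19.00, C_total=8.00, V=2.38; Q2=14.25, Q1=4.75; dissipated=17.521
Op 2: CLOSE 3-1: Q_total=8.75, C_total=3.00, V=2.92; Q3=2.92, Q1=5.83; dissipated=0.880
Op 3: GROUND 2: Q2=0; energy lost=16.922
Op 4: CLOSE 2-3: Q_total=2.92, C_total=7.00, V=0.42; Q2=2.50, Q3=0.42; dissipated=3.646
Total dissipated: 38.969 μJ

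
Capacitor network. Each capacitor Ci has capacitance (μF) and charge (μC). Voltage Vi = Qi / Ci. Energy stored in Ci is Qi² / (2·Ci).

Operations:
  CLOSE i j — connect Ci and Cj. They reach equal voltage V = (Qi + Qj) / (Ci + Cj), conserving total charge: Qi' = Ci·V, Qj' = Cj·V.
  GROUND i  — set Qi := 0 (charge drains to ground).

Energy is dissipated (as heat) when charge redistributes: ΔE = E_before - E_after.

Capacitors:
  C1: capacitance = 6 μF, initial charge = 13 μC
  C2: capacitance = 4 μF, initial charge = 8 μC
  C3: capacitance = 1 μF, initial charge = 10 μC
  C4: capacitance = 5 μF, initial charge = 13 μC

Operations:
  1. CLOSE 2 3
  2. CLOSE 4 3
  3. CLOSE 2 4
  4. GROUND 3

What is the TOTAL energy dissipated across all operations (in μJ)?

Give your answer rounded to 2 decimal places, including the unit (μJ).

Answer: 30.62 μJ

Derivation:
Initial: C1(6μF, Q=13μC, V=2.17V), C2(4μF, Q=8μC, V=2.00V), C3(1μF, Q=10μC, V=10.00V), C4(5μF, Q=13μC, V=2.60V)
Op 1: CLOSE 2-3: Q_total=18.00, C_total=5.00, V=3.60; Q2=14.40, Q3=3.60; dissipated=25.600
Op 2: CLOSE 4-3: Q_total=16.60, C_total=6.00, V=2.77; Q4=13.83, Q3=2.77; dissipated=0.417
Op 3: CLOSE 2-4: Q_total=28.23, C_total=9.00, V=3.14; Q2=12.55, Q4=15.69; dissipated=0.772
Op 4: GROUND 3: Q3=0; energy lost=3.827
Total dissipated: 30.615 μJ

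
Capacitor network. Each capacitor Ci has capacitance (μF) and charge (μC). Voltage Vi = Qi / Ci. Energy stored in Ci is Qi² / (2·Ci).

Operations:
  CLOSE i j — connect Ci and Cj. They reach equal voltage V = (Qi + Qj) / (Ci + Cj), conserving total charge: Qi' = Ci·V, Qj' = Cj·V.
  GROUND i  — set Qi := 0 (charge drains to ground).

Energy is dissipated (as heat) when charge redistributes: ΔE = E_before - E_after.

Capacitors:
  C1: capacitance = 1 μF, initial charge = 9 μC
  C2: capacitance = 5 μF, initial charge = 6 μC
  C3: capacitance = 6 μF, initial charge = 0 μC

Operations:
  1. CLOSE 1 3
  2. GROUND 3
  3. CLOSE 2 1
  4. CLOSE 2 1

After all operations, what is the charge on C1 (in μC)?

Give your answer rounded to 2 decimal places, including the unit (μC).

Answer: 1.21 μC

Derivation:
Initial: C1(1μF, Q=9μC, V=9.00V), C2(5μF, Q=6μC, V=1.20V), C3(6μF, Q=0μC, V=0.00V)
Op 1: CLOSE 1-3: Q_total=9.00, C_total=7.00, V=1.29; Q1=1.29, Q3=7.71; dissipated=34.714
Op 2: GROUND 3: Q3=0; energy lost=4.959
Op 3: CLOSE 2-1: Q_total=7.29, C_total=6.00, V=1.21; Q2=6.07, Q1=1.21; dissipated=0.003
Op 4: CLOSE 2-1: Q_total=7.29, C_total=6.00, V=1.21; Q2=6.07, Q1=1.21; dissipated=0.000
Final charges: Q1=1.21, Q2=6.07, Q3=0.00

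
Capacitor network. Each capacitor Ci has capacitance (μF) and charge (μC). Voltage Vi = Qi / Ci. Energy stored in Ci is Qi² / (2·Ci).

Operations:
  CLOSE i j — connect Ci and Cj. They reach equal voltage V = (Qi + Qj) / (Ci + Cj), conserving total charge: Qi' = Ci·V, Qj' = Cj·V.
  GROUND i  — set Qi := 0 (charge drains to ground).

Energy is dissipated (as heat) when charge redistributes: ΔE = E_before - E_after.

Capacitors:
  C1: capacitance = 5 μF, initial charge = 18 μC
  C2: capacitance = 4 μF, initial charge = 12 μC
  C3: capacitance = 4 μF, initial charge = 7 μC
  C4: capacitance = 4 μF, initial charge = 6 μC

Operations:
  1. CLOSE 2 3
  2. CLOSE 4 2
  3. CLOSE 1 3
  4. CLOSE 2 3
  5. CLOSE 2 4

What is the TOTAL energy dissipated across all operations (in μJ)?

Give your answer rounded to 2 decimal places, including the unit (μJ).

Answer: 5.56 μJ

Derivation:
Initial: C1(5μF, Q=18μC, V=3.60V), C2(4μF, Q=12μC, V=3.00V), C3(4μF, Q=7μC, V=1.75V), C4(4μF, Q=6μC, V=1.50V)
Op 1: CLOSE 2-3: Q_total=19.00, C_total=8.00, V=2.38; Q2=9.50, Q3=9.50; dissipated=1.562
Op 2: CLOSE 4-2: Q_total=15.50, C_total=8.00, V=1.94; Q4=7.75, Q2=7.75; dissipated=0.766
Op 3: CLOSE 1-3: Q_total=27.50, C_total=9.00, V=3.06; Q1=15.28, Q3=12.22; dissipated=1.667
Op 4: CLOSE 2-3: Q_total=19.97, C_total=8.00, V=2.50; Q2=9.99, Q3=9.99; dissipated=1.250
Op 5: CLOSE 2-4: Q_total=17.74, C_total=8.00, V=2.22; Q2=8.87, Q4=8.87; dissipated=0.313
Total dissipated: 5.558 μJ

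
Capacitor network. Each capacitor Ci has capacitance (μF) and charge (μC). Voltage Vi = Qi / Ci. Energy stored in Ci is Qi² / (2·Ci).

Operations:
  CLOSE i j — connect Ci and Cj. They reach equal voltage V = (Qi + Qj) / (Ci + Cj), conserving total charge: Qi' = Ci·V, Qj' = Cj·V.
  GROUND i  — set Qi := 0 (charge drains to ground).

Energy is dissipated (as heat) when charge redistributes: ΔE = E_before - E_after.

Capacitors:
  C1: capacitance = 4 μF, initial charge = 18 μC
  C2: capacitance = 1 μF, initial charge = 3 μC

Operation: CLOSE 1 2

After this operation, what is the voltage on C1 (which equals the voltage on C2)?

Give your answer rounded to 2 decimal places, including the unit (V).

Initial: C1(4μF, Q=18μC, V=4.50V), C2(1μF, Q=3μC, V=3.00V)
Op 1: CLOSE 1-2: Q_total=21.00, C_total=5.00, V=4.20; Q1=16.80, Q2=4.20; dissipated=0.900

Answer: 4.20 V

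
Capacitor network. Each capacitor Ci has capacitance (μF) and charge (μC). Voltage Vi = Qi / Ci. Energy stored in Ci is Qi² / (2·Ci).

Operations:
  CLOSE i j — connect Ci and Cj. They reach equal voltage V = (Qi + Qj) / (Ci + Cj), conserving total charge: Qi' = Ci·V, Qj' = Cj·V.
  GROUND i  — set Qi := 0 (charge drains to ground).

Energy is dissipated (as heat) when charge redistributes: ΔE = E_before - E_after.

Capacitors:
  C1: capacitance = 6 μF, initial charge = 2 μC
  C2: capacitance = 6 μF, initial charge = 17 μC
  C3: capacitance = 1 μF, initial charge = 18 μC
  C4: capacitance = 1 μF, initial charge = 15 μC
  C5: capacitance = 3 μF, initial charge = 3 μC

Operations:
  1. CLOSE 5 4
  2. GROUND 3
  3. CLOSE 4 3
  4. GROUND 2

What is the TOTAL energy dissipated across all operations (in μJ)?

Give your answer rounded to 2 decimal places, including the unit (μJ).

Answer: 264.65 μJ

Derivation:
Initial: C1(6μF, Q=2μC, V=0.33V), C2(6μF, Q=17μC, V=2.83V), C3(1μF, Q=18μC, V=18.00V), C4(1μF, Q=15μC, V=15.00V), C5(3μF, Q=3μC, V=1.00V)
Op 1: CLOSE 5-4: Q_total=18.00, C_total=4.00, V=4.50; Q5=13.50, Q4=4.50; dissipated=73.500
Op 2: GROUND 3: Q3=0; energy lost=162.000
Op 3: CLOSE 4-3: Q_total=4.50, C_total=2.00, V=2.25; Q4=2.25, Q3=2.25; dissipated=5.062
Op 4: GROUND 2: Q2=0; energy lost=24.083
Total dissipated: 264.646 μJ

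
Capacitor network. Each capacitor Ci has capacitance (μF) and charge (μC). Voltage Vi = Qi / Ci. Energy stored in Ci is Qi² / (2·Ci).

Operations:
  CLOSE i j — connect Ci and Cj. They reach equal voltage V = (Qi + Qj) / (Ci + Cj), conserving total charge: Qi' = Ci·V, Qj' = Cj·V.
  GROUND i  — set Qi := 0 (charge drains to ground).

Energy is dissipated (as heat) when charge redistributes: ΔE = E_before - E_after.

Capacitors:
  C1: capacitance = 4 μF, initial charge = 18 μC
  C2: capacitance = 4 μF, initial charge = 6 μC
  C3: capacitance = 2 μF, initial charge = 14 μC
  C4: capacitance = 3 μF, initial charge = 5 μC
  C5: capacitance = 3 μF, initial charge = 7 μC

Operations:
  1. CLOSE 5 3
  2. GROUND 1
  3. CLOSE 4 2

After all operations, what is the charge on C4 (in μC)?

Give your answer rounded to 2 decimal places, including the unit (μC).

Initial: C1(4μF, Q=18μC, V=4.50V), C2(4μF, Q=6μC, V=1.50V), C3(2μF, Q=14μC, V=7.00V), C4(3μF, Q=5μC, V=1.67V), C5(3μF, Q=7μC, V=2.33V)
Op 1: CLOSE 5-3: Q_total=21.00, C_total=5.00, V=4.20; Q5=12.60, Q3=8.40; dissipated=13.067
Op 2: GROUND 1: Q1=0; energy lost=40.500
Op 3: CLOSE 4-2: Q_total=11.00, C_total=7.00, V=1.57; Q4=4.71, Q2=6.29; dissipated=0.024
Final charges: Q1=0.00, Q2=6.29, Q3=8.40, Q4=4.71, Q5=12.60

Answer: 4.71 μC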